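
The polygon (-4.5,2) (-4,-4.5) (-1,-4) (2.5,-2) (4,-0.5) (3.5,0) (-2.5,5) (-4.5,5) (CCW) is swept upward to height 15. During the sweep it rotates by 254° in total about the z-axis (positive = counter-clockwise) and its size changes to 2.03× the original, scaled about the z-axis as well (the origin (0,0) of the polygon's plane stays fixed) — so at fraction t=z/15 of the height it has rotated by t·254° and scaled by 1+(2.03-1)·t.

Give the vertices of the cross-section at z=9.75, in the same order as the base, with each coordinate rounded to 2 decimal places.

Cross-section at z=9.75: (6.40,-5.16) (8.39,5.54) (3.33,6.02) (-3.17,4.30) (-6.24,2.52) (-5.65,1.50) (1.89,-9.14) (5.11,-10.00)

t = z/height = 9.75/15 = 0.65
s = 1 + (scale-1)·z/height = 1 + (2.03-1)·9.75/15 = 1.669500
θ = twist·z/height = 254°·9.75/15 = 165.1000° = 2.881539 rad
cos θ = -0.966376, sin θ = 0.257133 (intermediates below are computed at full precision and shown rounded to 5 d.p.)
v1: (-4.5,2) → rotate → (3.83443,-3.08985) → ×s → (6.40158,-5.15850) → (6.40,-5.16)
v2: (-4,-4.5) → rotate → (5.02260,3.32016) → ×s → (8.38523,5.54301) → (8.39,5.54)
v3: (-1,-4) → rotate → (1.99491,3.60837) → ×s → (3.33050,6.02418) → (3.33,6.02)
v4: (2.5,-2) → rotate → (-1.90167,2.57558) → ×s → (-3.17485,4.29994) → (-3.17,4.30)
v5: (4,-0.5) → rotate → (-3.73694,1.51172) → ×s → (-6.23882,2.52382) → (-6.24,2.52)
v6: (3.5,0) → rotate → (-3.38232,0.89996) → ×s → (-5.64678,1.50249) → (-5.65,1.50)
v7: (-2.5,5) → rotate → (1.13028,-5.47471) → ×s → (1.88700,-9.14003) → (1.89,-9.14)
v8: (-4.5,5) → rotate → (3.06303,-5.98898) → ×s → (5.11373,-9.99860) → (5.11,-10.00)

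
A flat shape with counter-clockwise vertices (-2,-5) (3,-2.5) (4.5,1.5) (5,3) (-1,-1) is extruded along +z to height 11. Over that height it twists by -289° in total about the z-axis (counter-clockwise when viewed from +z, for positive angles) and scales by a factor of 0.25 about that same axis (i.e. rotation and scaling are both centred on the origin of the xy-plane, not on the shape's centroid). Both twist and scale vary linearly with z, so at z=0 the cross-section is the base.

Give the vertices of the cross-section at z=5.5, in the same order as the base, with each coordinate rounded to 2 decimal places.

t = z/height = 5.5/11 = 0.5
s = 1 + (scale-1)·z/height = 1 + (0.25-1)·5.5/11 = 0.625000
θ = twist·z/height = -289°·5.5/11 = -144.5000° = -2.522001 rad
cos θ = -0.814116, sin θ = -0.580703 (intermediates below are computed at full precision and shown rounded to 5 d.p.)
v1: (-2,-5) → rotate → (-1.27528,5.23198) → ×s → (-0.79705,3.26999) → (-0.80,3.27)
v2: (3,-2.5) → rotate → (-3.89410,0.29318) → ×s → (-2.43381,0.18324) → (-2.43,0.18)
v3: (4.5,1.5) → rotate → (-2.79247,-3.83434) → ×s → (-1.74529,-2.39646) → (-1.75,-2.40)
v4: (5,3) → rotate → (-2.32847,-5.34586) → ×s → (-1.45529,-3.34116) → (-1.46,-3.34)
v5: (-1,-1) → rotate → (0.23341,1.39482) → ×s → (0.14588,0.87176) → (0.15,0.87)

Cross-section at z=5.5: (-0.80,3.27) (-2.43,0.18) (-1.75,-2.40) (-1.46,-3.34) (0.15,0.87)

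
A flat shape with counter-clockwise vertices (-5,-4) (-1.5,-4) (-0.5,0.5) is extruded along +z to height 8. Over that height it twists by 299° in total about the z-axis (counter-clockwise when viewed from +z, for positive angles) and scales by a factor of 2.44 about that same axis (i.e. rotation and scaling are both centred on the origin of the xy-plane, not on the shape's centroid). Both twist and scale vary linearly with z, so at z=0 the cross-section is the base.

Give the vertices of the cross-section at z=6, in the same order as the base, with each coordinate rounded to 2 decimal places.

t = z/height = 6/8 = 0.75
s = 1 + (scale-1)·z/height = 1 + (2.44-1)·6/8 = 2.080000
θ = twist·z/height = 299°·6/8 = 224.2500° = 3.913901 rad
cos θ = -0.716302, sin θ = -0.697790 (intermediates below are computed at full precision and shown rounded to 5 d.p.)
v1: (-5,-4) → rotate → (0.79035,6.35416) → ×s → (1.64392,13.21665) → (1.64,13.22)
v2: (-1.5,-4) → rotate → (-1.71671,3.91189) → ×s → (-3.57075,8.13674) → (-3.57,8.14)
v3: (-0.5,0.5) → rotate → (0.70705,-0.00926) → ×s → (1.47066,-0.01925) → (1.47,-0.02)

Cross-section at z=6: (1.64,13.22) (-3.57,8.14) (1.47,-0.02)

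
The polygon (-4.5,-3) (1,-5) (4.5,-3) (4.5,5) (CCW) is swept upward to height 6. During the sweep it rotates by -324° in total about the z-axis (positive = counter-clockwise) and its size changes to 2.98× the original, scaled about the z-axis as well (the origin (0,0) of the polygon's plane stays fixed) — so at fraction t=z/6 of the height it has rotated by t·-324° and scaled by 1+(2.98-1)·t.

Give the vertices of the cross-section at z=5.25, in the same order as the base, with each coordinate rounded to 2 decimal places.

Cross-section at z=5.25: (5.10,-13.87) (13.92,-0.53) (10.84,10.04) (-10.41,15.15)

t = z/height = 5.25/6 = 0.875
s = 1 + (scale-1)·z/height = 1 + (2.98-1)·5.25/6 = 2.732500
θ = twist·z/height = -324°·5.25/6 = -283.5000° = -4.948008 rad
cos θ = 0.233445, sin θ = 0.972370 (intermediates below are computed at full precision and shown rounded to 5 d.p.)
v1: (-4.5,-3) → rotate → (1.86661,-5.07600) → ×s → (5.10050,-13.87017) → (5.10,-13.87)
v2: (1,-5) → rotate → (5.09529,-0.19486) → ×s → (13.92289,-0.53245) → (13.92,-0.53)
v3: (4.5,-3) → rotate → (3.96761,3.67533) → ×s → (10.84150,10.04284) → (10.84,10.04)
v4: (4.5,5) → rotate → (-3.81135,5.54289) → ×s → (-10.41450,15.14595) → (-10.41,15.15)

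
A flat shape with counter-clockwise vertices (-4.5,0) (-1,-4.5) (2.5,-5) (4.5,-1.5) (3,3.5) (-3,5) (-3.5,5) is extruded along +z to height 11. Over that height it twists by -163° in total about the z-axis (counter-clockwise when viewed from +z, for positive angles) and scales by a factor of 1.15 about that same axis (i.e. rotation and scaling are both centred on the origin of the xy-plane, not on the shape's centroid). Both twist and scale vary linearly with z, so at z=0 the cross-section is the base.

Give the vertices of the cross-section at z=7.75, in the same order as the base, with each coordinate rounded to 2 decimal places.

t = z/height = 7.75/11 = 0.704545
s = 1 + (scale-1)·z/height = 1 + (1.15-1)·7.75/11 = 1.105682
θ = twist·z/height = -163°·7.75/11 = -114.8409° = -2.004352 rad
cos θ = -0.420100, sin θ = -0.907478 (intermediates below are computed at full precision and shown rounded to 5 d.p.)
v1: (-4.5,0) → rotate → (1.89045,4.08365) → ×s → (2.09024,4.51522) → (2.09,4.52)
v2: (-1,-4.5) → rotate → (-3.66355,2.79793) → ×s → (-4.05072,3.09362) → (-4.05,3.09)
v3: (2.5,-5) → rotate → (-5.58764,-0.16819) → ×s → (-6.17815,-0.18597) → (-6.18,-0.19)
v4: (4.5,-1.5) → rotate → (-3.25167,-3.45350) → ×s → (-3.59531,-3.81847) → (-3.60,-3.82)
v5: (3,3.5) → rotate → (1.91587,-4.19278) → ×s → (2.11834,-4.63588) → (2.12,-4.64)
v6: (-3,5) → rotate → (5.79769,0.62193) → ×s → (6.41040,0.68766) → (6.41,0.69)
v7: (-3.5,5) → rotate → (6.00774,1.07567) → ×s → (6.64265,1.18935) → (6.64,1.19)

Cross-section at z=7.75: (2.09,4.52) (-4.05,3.09) (-6.18,-0.19) (-3.60,-3.82) (2.12,-4.64) (6.41,0.69) (6.64,1.19)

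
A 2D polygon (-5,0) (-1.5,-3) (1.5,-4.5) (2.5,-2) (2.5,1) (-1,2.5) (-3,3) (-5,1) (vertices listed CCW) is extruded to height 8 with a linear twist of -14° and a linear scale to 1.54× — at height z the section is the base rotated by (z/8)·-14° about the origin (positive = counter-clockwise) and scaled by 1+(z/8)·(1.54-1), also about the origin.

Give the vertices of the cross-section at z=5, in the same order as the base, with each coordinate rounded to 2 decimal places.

Cross-section at z=5: (-6.61,1.02) (-2.59,-3.66) (1.07,-6.25) (2.90,-3.15) (3.51,0.81) (-0.81,3.51) (-3.36,4.58) (-6.41,2.34)

t = z/height = 5/8 = 0.625
s = 1 + (scale-1)·z/height = 1 + (1.54-1)·5/8 = 1.337500
θ = twist·z/height = -14°·5/8 = -8.7500° = -0.152716 rad
cos θ = 0.988362, sin θ = -0.152123 (intermediates below are computed at full precision and shown rounded to 5 d.p.)
v1: (-5,0) → rotate → (-4.94181,0.76062) → ×s → (-6.60967,1.01733) → (-6.61,1.02)
v2: (-1.5,-3) → rotate → (-1.93891,-2.73690) → ×s → (-2.59330,-3.66060) → (-2.59,-3.66)
v3: (1.5,-4.5) → rotate → (0.79799,-4.67581) → ×s → (1.06731,-6.25390) → (1.07,-6.25)
v4: (2.5,-2) → rotate → (2.16666,-2.35703) → ×s → (2.89790,-3.15253) → (2.90,-3.15)
v5: (2.5,1) → rotate → (2.62303,0.60805) → ×s → (3.50830,0.81327) → (3.51,0.81)
v6: (-1,2.5) → rotate → (-0.60805,2.62303) → ×s → (-0.81327,3.50830) → (-0.81,3.51)
v7: (-3,3) → rotate → (-2.50871,3.42145) → ×s → (-3.35541,4.57620) → (-3.36,4.58)
v8: (-5,1) → rotate → (-4.78968,1.74898) → ×s → (-6.40620,2.33926) → (-6.41,2.34)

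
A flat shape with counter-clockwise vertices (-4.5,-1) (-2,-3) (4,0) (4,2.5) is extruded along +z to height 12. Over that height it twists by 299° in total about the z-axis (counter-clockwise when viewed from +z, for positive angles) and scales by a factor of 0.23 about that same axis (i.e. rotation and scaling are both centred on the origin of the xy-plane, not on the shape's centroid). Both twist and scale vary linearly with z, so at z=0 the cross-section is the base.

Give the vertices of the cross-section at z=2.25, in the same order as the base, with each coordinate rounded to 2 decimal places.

Cross-section at z=2.25: (-1.44,-3.67) (1.17,-2.85) (1.91,2.84) (0.14,4.03)

t = z/height = 2.25/12 = 0.1875
s = 1 + (scale-1)·z/height = 1 + (0.23-1)·2.25/12 = 0.855625
θ = twist·z/height = 299°·2.25/12 = 56.0625° = 0.978475 rad
cos θ = 0.558288, sin θ = 0.829647 (intermediates below are computed at full precision and shown rounded to 5 d.p.)
v1: (-4.5,-1) → rotate → (-1.68265,-4.29170) → ×s → (-1.43972,-3.67209) → (-1.44,-3.67)
v2: (-2,-3) → rotate → (1.37236,-3.33416) → ×s → (1.17423,-2.85279) → (1.17,-2.85)
v3: (4,0) → rotate → (2.23315,3.31859) → ×s → (1.91074,2.83947) → (1.91,2.84)
v4: (4,2.5) → rotate → (0.15904,4.71431) → ×s → (0.13607,4.03368) → (0.14,4.03)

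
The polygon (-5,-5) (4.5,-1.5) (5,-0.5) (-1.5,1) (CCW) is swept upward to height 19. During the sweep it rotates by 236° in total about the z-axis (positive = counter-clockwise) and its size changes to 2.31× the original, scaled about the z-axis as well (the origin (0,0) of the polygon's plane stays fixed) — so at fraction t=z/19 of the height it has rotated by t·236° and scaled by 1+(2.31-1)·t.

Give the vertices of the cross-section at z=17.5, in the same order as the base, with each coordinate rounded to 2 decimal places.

t = z/height = 17.5/19 = 0.921053
s = 1 + (scale-1)·z/height = 1 + (2.31-1)·17.5/19 = 2.206579
θ = twist·z/height = 236°·17.5/19 = 217.3684° = 3.793795 rad
cos θ = -0.794749, sin θ = -0.606938 (intermediates below are computed at full precision and shown rounded to 5 d.p.)
v1: (-5,-5) → rotate → (0.93906,7.00844) → ×s → (2.07210,15.46467) → (2.07,15.46)
v2: (4.5,-1.5) → rotate → (-4.48678,-1.53910) → ×s → (-9.90043,-3.39614) → (-9.90,-3.40)
v3: (5,-0.5) → rotate → (-4.27722,-2.63731) → ×s → (-9.43801,-5.81944) → (-9.44,-5.82)
v4: (-1.5,1) → rotate → (1.79906,0.11566) → ×s → (3.96977,0.25521) → (3.97,0.26)

Cross-section at z=17.5: (2.07,15.46) (-9.90,-3.40) (-9.44,-5.82) (3.97,0.26)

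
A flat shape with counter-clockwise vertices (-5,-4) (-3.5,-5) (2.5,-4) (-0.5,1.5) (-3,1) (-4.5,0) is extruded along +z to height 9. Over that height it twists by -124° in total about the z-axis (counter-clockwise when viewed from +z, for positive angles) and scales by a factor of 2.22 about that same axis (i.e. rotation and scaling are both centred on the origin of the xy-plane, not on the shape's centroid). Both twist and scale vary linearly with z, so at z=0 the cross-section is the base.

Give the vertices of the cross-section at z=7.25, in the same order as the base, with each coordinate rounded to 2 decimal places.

Cross-section at z=7.25: (-6.11,11.13) (-8.57,8.54) (-8.66,-3.52) (3.10,0.47) (2.97,5.52) (1.53,8.79)

t = z/height = 7.25/9 = 0.805556
s = 1 + (scale-1)·z/height = 1 + (2.22-1)·7.25/9 = 1.982778
θ = twist·z/height = -124°·7.25/9 = -99.8889° = -1.743390 rad
cos θ = -0.171738, sin θ = -0.985143 (intermediates below are computed at full precision and shown rounded to 5 d.p.)
v1: (-5,-4) → rotate → (-3.08188,5.61267) → ×s → (-6.11068,11.12867) → (-6.11,11.13)
v2: (-3.5,-5) → rotate → (-4.32463,4.30669) → ×s → (-8.57478,8.53921) → (-8.57,8.54)
v3: (2.5,-4) → rotate → (-4.36992,-1.77590) → ×s → (-8.66457,-3.52122) → (-8.66,-3.52)
v4: (-0.5,1.5) → rotate → (1.56358,0.23496) → ×s → (3.10024,0.46588) → (3.10,0.47)
v5: (-3,1) → rotate → (1.50036,2.78369) → ×s → (2.97487,5.51944) → (2.97,5.52)
v6: (-4.5,0) → rotate → (0.77282,4.43314) → ×s → (1.53233,8.78994) → (1.53,8.79)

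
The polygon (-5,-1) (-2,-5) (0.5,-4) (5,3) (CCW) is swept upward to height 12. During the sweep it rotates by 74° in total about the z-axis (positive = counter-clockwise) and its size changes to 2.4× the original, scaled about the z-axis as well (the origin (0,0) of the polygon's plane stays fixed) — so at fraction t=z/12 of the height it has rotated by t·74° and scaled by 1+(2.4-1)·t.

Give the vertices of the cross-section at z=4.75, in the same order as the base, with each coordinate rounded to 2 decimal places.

Cross-section at z=4.75: (-6.02,-5.16) (1.09,-8.30) (3.72,-5.04) (4.50,7.87)

t = z/height = 4.75/12 = 0.395833
s = 1 + (scale-1)·z/height = 1 + (2.4-1)·4.75/12 = 1.554167
θ = twist·z/height = 74°·4.75/12 = 29.2917° = 0.511236 rad
cos θ = 0.872140, sin θ = 0.489256 (intermediates below are computed at full precision and shown rounded to 5 d.p.)
v1: (-5,-1) → rotate → (-3.87145,-3.31842) → ×s → (-6.01687,-5.15738) → (-6.02,-5.16)
v2: (-2,-5) → rotate → (0.70200,-5.33921) → ×s → (1.09102,-8.29803) → (1.09,-8.30)
v3: (0.5,-4) → rotate → (2.39309,-3.24393) → ×s → (3.71926,-5.04161) → (3.72,-5.04)
v4: (5,3) → rotate → (2.89294,5.06270) → ×s → (4.49610,7.86828) → (4.50,7.87)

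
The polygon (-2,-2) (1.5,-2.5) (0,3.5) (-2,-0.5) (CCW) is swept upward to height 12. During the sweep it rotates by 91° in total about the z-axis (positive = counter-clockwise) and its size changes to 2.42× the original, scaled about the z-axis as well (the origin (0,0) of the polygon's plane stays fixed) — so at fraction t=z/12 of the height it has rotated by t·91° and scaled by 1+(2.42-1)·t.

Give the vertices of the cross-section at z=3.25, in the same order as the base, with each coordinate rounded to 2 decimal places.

Cross-section at z=3.25: (-1.36,-3.67) (3.33,-2.28) (-2.02,4.40) (-2.23,-1.78)

t = z/height = 3.25/12 = 0.270833
s = 1 + (scale-1)·z/height = 1 + (2.42-1)·3.25/12 = 1.384583
θ = twist·z/height = 91°·3.25/12 = 24.6458° = 0.430151 rad
cos θ = 0.908903, sin θ = 0.417008 (intermediates below are computed at full precision and shown rounded to 5 d.p.)
v1: (-2,-2) → rotate → (-0.98379,-2.65182) → ×s → (-1.36214,-3.67167) → (-1.36,-3.67)
v2: (1.5,-2.5) → rotate → (2.40587,-1.64675) → ×s → (3.33113,-2.28006) → (3.33,-2.28)
v3: (0,3.5) → rotate → (-1.45953,3.18116) → ×s → (-2.02084,4.40458) → (-2.02,4.40)
v4: (-2,-0.5) → rotate → (-1.60930,-1.28847) → ×s → (-2.22821,-1.78399) → (-2.23,-1.78)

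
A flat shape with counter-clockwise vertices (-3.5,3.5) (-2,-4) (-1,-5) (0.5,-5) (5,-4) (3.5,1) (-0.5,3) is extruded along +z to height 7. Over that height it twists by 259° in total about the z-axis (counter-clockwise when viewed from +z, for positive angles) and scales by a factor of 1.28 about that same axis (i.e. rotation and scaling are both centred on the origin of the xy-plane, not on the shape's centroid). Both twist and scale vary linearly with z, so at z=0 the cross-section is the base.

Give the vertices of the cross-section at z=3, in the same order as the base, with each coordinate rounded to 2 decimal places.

Cross-section at z=3: (-2.25,-5.06) (4.99,-0.49) (5.63,0.96) (5.03,2.53) (2.18,6.83) (-2.45,3.26) (-2.94,-1.73)

t = z/height = 3/7 = 0.428571
s = 1 + (scale-1)·z/height = 1 + (1.28-1)·3/7 = 1.120000
θ = twist·z/height = 259°·3/7 = 111.0000° = 1.937315 rad
cos θ = -0.358368, sin θ = 0.933580 (intermediates below are computed at full precision and shown rounded to 5 d.p.)
v1: (-3.5,3.5) → rotate → (-2.01324,-4.52182) → ×s → (-2.25483,-5.06444) → (-2.25,-5.06)
v2: (-2,-4) → rotate → (4.45106,-0.43369) → ×s → (4.98518,-0.48573) → (4.99,-0.49)
v3: (-1,-5) → rotate → (5.02627,0.85826) → ×s → (5.62942,0.96125) → (5.63,0.96)
v4: (0.5,-5) → rotate → (4.48872,2.25863) → ×s → (5.02736,2.52967) → (5.03,2.53)
v5: (5,-4) → rotate → (1.94248,6.10137) → ×s → (2.17558,6.83354) → (2.18,6.83)
v6: (3.5,1) → rotate → (-2.18787,2.90916) → ×s → (-2.45041,3.25826) → (-2.45,3.26)
v7: (-0.5,3) → rotate → (-2.62156,-1.54189) → ×s → (-2.93614,-1.72692) → (-2.94,-1.73)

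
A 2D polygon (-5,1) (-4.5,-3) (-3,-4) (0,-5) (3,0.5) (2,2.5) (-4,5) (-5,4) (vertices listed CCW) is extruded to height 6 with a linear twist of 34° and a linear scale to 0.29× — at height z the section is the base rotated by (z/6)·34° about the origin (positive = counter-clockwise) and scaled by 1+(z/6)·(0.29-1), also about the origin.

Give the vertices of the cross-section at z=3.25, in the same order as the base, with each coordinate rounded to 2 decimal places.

t = z/height = 3.25/6 = 0.541667
s = 1 + (scale-1)·z/height = 1 + (0.29-1)·3.25/6 = 0.615417
θ = twist·z/height = 34°·3.25/6 = 18.4167° = 0.321431 rad
cos θ = 0.948784, sin θ = 0.315925 (intermediates below are computed at full precision and shown rounded to 5 d.p.)
v1: (-5,1) → rotate → (-5.05985,-0.63084) → ×s → (-3.11391,-0.38823) → (-3.11,-0.39)
v2: (-4.5,-3) → rotate → (-3.32175,-4.26802) → ×s → (-2.04426,-2.62661) → (-2.04,-2.63)
v3: (-3,-4) → rotate → (-1.58265,-4.74291) → ×s → (-0.97399,-2.91887) → (-0.97,-2.92)
v4: (0,-5) → rotate → (1.57963,-4.74392) → ×s → (0.97213,-2.91949) → (0.97,-2.92)
v5: (3,0.5) → rotate → (2.68839,1.42217) → ×s → (1.65448,0.87523) → (1.65,0.88)
v6: (2,2.5) → rotate → (1.10776,3.00381) → ×s → (0.68173,1.84860) → (0.68,1.85)
v7: (-4,5) → rotate → (-5.37476,3.48022) → ×s → (-3.30772,2.14179) → (-3.31,2.14)
v8: (-5,4) → rotate → (-6.00762,2.21551) → ×s → (-3.69719,1.36346) → (-3.70,1.36)

Cross-section at z=3.25: (-3.11,-0.39) (-2.04,-2.63) (-0.97,-2.92) (0.97,-2.92) (1.65,0.88) (0.68,1.85) (-3.31,2.14) (-3.70,1.36)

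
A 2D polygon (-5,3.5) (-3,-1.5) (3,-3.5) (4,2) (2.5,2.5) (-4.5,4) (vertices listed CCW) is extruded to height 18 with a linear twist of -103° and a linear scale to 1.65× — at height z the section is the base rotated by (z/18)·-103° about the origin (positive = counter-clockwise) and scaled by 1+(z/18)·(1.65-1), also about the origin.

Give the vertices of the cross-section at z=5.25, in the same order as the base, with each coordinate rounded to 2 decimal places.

t = z/height = 5.25/18 = 0.291667
s = 1 + (scale-1)·z/height = 1 + (1.65-1)·5.25/18 = 1.189583
θ = twist·z/height = -103°·5.25/18 = -30.0417° = -0.524326 rad
cos θ = 0.865662, sin θ = -0.500630 (intermediates below are computed at full precision and shown rounded to 5 d.p.)
v1: (-5,3.5) → rotate → (-2.57610,5.53296) → ×s → (-3.06449,6.58192) → (-3.06,6.58)
v2: (-3,-1.5) → rotate → (-3.34793,0.20340) → ×s → (-3.98264,0.24196) → (-3.98,0.24)
v3: (3,-3.5) → rotate → (0.84478,-4.53170) → ×s → (1.00494,-5.39084) → (1.00,-5.39)
v4: (4,2) → rotate → (4.46391,-0.27120) → ×s → (5.31019,-0.32261) → (5.31,-0.32)
v5: (2.5,2.5) → rotate → (3.41573,0.91258) → ×s → (4.06329,1.08559) → (4.06,1.09)
v6: (-4.5,4) → rotate → (-1.89296,5.71548) → ×s → (-2.25183,6.79904) → (-2.25,6.80)

Cross-section at z=5.25: (-3.06,6.58) (-3.98,0.24) (1.00,-5.39) (5.31,-0.32) (4.06,1.09) (-2.25,6.80)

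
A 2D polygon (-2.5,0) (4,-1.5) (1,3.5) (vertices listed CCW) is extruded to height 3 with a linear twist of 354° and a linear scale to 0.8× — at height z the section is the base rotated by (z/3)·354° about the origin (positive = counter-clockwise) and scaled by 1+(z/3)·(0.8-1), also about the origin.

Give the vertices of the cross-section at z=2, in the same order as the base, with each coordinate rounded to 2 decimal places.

t = z/height = 2/3 = 0.666667
s = 1 + (scale-1)·z/height = 1 + (0.8-1)·2/3 = 0.866667
θ = twist·z/height = 354°·2/3 = 236.0000° = 4.118977 rad
cos θ = -0.559193, sin θ = -0.829038 (intermediates below are computed at full precision and shown rounded to 5 d.p.)
v1: (-2.5,0) → rotate → (1.39798,2.07259) → ×s → (1.21158,1.79625) → (1.21,1.80)
v2: (4,-1.5) → rotate → (-3.48033,-2.47736) → ×s → (-3.01628,-2.14705) → (-3.02,-2.15)
v3: (1,3.5) → rotate → (2.34244,-2.78621) → ×s → (2.03011,-2.41472) → (2.03,-2.41)

Cross-section at z=2: (1.21,1.80) (-3.02,-2.15) (2.03,-2.41)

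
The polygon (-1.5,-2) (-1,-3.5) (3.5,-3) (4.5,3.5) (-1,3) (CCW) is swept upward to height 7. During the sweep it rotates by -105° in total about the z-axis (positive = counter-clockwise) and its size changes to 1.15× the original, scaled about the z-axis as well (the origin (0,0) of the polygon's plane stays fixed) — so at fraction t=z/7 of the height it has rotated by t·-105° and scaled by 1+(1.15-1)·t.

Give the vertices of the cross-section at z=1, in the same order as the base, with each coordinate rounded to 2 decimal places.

t = z/height = 1/7 = 0.142857
s = 1 + (scale-1)·z/height = 1 + (1.15-1)·1/7 = 1.021429
θ = twist·z/height = -105°·1/7 = -15.0000° = -0.261799 rad
cos θ = 0.965926, sin θ = -0.258819 (intermediates below are computed at full precision and shown rounded to 5 d.p.)
v1: (-1.5,-2) → rotate → (-1.96653,-1.54362) → ×s → (-2.00867,-1.57670) → (-2.01,-1.58)
v2: (-1,-3.5) → rotate → (-1.87179,-3.12192) → ×s → (-1.91190,-3.18882) → (-1.91,-3.19)
v3: (3.5,-3) → rotate → (2.60428,-3.80364) → ×s → (2.66009,-3.88515) → (2.66,-3.89)
v4: (4.5,3.5) → rotate → (5.25253,2.21605) → ×s → (5.36509,2.26354) → (5.37,2.26)
v5: (-1,3) → rotate → (-0.18947,3.15660) → ×s → (-0.19353,3.22424) → (-0.19,3.22)

Cross-section at z=1: (-2.01,-1.58) (-1.91,-3.19) (2.66,-3.89) (5.37,2.26) (-0.19,3.22)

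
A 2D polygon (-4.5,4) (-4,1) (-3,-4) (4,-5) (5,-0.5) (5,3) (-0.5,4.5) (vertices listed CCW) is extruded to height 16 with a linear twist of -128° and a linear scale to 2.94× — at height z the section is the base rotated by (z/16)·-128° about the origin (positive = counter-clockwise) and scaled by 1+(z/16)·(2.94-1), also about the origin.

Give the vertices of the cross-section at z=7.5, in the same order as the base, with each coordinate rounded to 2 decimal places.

Cross-section at z=7.5: (2.32,11.26) (-2.17,7.57) (-9.48,1.14) (-4.45,-11.39) (3.95,-8.75) (9.73,-5.40) (6.96,5.12)

t = z/height = 7.5/16 = 0.46875
s = 1 + (scale-1)·z/height = 1 + (2.94-1)·7.5/16 = 1.909375
θ = twist·z/height = -128°·7.5/16 = -60.0000° = -1.047198 rad
cos θ = 0.500000, sin θ = -0.866025 (intermediates below are computed at full precision and shown rounded to 5 d.p.)
v1: (-4.5,4) → rotate → (1.21410,5.89711) → ×s → (2.31818,11.25980) → (2.32,11.26)
v2: (-4,1) → rotate → (-1.13397,3.96410) → ×s → (-2.16518,7.56896) → (-2.17,7.57)
v3: (-3,-4) → rotate → (-4.96410,0.59808) → ×s → (-9.47833,1.14195) → (-9.48,1.14)
v4: (4,-5) → rotate → (-2.33013,-5.96410) → ×s → (-4.44909,-11.38771) → (-4.45,-11.39)
v5: (5,-0.5) → rotate → (2.06699,-4.58013) → ×s → (3.94665,-8.74518) → (3.95,-8.75)
v6: (5,3) → rotate → (5.09808,-2.83013) → ×s → (9.73414,-5.40377) → (9.73,-5.40)
v7: (-0.5,4.5) → rotate → (3.64711,2.68301) → ×s → (6.96371,5.12288) → (6.96,5.12)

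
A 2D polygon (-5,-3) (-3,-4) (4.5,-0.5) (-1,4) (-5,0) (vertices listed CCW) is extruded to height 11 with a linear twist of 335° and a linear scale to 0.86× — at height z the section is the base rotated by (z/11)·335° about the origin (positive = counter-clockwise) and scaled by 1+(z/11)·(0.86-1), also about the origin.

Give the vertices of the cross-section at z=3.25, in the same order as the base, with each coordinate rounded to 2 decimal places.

Cross-section at z=3.25: (3.59,-4.29) (4.24,-2.24) (-0.20,4.34) (-3.64,-1.55) (0.75,-4.73)

t = z/height = 3.25/11 = 0.295455
s = 1 + (scale-1)·z/height = 1 + (0.86-1)·3.25/11 = 0.958636
θ = twist·z/height = 335°·3.25/11 = 98.9773° = 1.727479 rad
cos θ = -0.156043, sin θ = 0.987750 (intermediates below are computed at full precision and shown rounded to 5 d.p.)
v1: (-5,-3) → rotate → (3.74346,-4.47062) → ×s → (3.58862,-4.28570) → (3.59,-4.29)
v2: (-3,-4) → rotate → (4.41913,-2.33908) → ×s → (4.23634,-2.24233) → (4.24,-2.24)
v3: (4.5,-0.5) → rotate → (-0.20832,4.52290) → ×s → (-0.19970,4.33581) → (-0.20,4.34)
v4: (-1,4) → rotate → (-3.79496,-1.61192) → ×s → (-3.63799,-1.54525) → (-3.64,-1.55)
v5: (-5,0) → rotate → (0.78021,-4.93875) → ×s → (0.74794,-4.73447) → (0.75,-4.73)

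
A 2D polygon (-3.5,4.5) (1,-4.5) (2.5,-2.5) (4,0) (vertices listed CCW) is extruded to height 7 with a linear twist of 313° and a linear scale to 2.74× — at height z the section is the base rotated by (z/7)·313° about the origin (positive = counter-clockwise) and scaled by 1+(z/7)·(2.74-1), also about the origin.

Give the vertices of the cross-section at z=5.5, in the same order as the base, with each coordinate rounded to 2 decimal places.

Cross-section at z=5.5: (13.11,3.22) (-10.69,2.18) (-7.82,-2.99) (-3.86,-8.65)

t = z/height = 5.5/7 = 0.785714
s = 1 + (scale-1)·z/height = 1 + (2.74-1)·5.5/7 = 2.367143
θ = twist·z/height = 313°·5.5/7 = 245.9286° = 4.292263 rad
cos θ = -0.407875, sin θ = -0.913038 (intermediates below are computed at full precision and shown rounded to 5 d.p.)
v1: (-3.5,4.5) → rotate → (5.53623,1.36019) → ×s → (13.10505,3.21977) → (13.11,3.22)
v2: (1,-4.5) → rotate → (-4.51654,0.92240) → ×s → (-10.69131,2.18345) → (-10.69,2.18)
v3: (2.5,-2.5) → rotate → (-3.30228,-1.26291) → ×s → (-7.81697,-2.98948) → (-7.82,-2.99)
v4: (4,0) → rotate → (-1.63150,-3.65215) → ×s → (-3.86200,-8.64516) → (-3.86,-8.65)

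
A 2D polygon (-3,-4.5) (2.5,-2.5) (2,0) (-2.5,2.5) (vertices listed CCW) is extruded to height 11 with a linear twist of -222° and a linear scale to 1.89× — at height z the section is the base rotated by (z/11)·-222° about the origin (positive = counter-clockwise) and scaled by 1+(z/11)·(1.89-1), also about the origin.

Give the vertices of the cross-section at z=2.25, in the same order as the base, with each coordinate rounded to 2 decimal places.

t = z/height = 2.25/11 = 0.204545
s = 1 + (scale-1)·z/height = 1 + (1.89-1)·2.25/11 = 1.182045
θ = twist·z/height = -222°·2.25/11 = -45.4091° = -0.792538 rad
cos θ = 0.702040, sin θ = -0.712137 (intermediates below are computed at full precision and shown rounded to 5 d.p.)
v1: (-3,-4.5) → rotate → (-5.31074,-1.02277) → ×s → (-6.27753,-1.20896) → (-6.28,-1.21)
v2: (2.5,-2.5) → rotate → (-0.02524,-3.53544) → ×s → (-0.02984,-4.17906) → (-0.03,-4.18)
v3: (2,0) → rotate → (1.40408,-1.42427) → ×s → (1.65969,-1.68356) → (1.66,-1.68)
v4: (-2.5,2.5) → rotate → (0.02524,3.53544) → ×s → (0.02984,4.17906) → (0.03,4.18)

Cross-section at z=2.25: (-6.28,-1.21) (-0.03,-4.18) (1.66,-1.68) (0.03,4.18)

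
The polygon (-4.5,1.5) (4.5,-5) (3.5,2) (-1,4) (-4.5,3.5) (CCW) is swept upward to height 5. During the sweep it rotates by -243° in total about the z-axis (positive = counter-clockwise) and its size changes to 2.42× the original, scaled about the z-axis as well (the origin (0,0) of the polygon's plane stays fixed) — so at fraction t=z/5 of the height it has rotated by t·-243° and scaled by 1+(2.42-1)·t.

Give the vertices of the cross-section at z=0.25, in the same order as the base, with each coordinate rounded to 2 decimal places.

Cross-section at z=0.25: (-4.37,2.58) (3.58,-6.25) (4.12,1.31) (-0.15,4.41) (-3.92,4.68)

t = z/height = 0.25/5 = 0.05
s = 1 + (scale-1)·z/height = 1 + (2.42-1)·0.25/5 = 1.071000
θ = twist·z/height = -243°·0.25/5 = -12.1500° = -0.212058 rad
cos θ = 0.977600, sin θ = -0.210472 (intermediates below are computed at full precision and shown rounded to 5 d.p.)
v1: (-4.5,1.5) → rotate → (-4.08349,2.41352) → ×s → (-4.37342,2.58488) → (-4.37,2.58)
v2: (4.5,-5) → rotate → (3.34684,-5.83512) → ×s → (3.58447,-6.24942) → (3.58,-6.25)
v3: (3.5,2) → rotate → (3.84254,1.21855) → ×s → (4.11536,1.30507) → (4.12,1.31)
v4: (-1,4) → rotate → (-0.13571,4.12087) → ×s → (-0.14535,4.41345) → (-0.15,4.41)
v5: (-4.5,3.5) → rotate → (-3.66255,4.36872) → ×s → (-3.92259,4.67890) → (-3.92,4.68)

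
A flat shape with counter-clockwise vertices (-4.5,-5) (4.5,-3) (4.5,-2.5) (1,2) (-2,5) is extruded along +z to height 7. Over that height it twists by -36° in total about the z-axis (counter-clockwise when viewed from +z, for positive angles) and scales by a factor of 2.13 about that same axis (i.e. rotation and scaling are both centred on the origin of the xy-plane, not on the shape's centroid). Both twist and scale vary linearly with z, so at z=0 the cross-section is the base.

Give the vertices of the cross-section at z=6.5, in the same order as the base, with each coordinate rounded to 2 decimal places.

Cross-section at z=6.5: (-13.34,-3.47) (4.31,-10.21) (4.87,-9.36) (3.97,2.29) (2.22,10.81)

t = z/height = 6.5/7 = 0.928571
s = 1 + (scale-1)·z/height = 1 + (2.13-1)·6.5/7 = 2.049286
θ = twist·z/height = -36°·6.5/7 = -33.4286° = -0.583439 rad
cos θ = 0.834573, sin θ = -0.550897 (intermediates below are computed at full precision and shown rounded to 5 d.p.)
v1: (-4.5,-5) → rotate → (-6.51006,-1.69383) → ×s → (-13.34098,-3.47114) → (-13.34,-3.47)
v2: (4.5,-3) → rotate → (2.10289,-4.98276) → ×s → (4.30942,-10.21109) → (4.31,-10.21)
v3: (4.5,-2.5) → rotate → (2.37834,-4.56547) → ×s → (4.87389,-9.35595) → (4.87,-9.36)
v4: (1,2) → rotate → (1.93637,1.11825) → ×s → (3.96817,2.29161) → (3.97,2.29)
v5: (-2,5) → rotate → (1.08534,5.27466) → ×s → (2.22417,10.80929) → (2.22,10.81)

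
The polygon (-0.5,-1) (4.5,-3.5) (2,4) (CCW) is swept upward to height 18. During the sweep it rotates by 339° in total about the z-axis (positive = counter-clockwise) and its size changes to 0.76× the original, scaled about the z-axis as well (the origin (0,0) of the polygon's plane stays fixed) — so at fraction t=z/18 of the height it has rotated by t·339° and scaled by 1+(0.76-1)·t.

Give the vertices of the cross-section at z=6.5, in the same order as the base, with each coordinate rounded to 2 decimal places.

t = z/height = 6.5/18 = 0.361111
s = 1 + (scale-1)·z/height = 1 + (0.76-1)·6.5/18 = 0.913333
θ = twist·z/height = 339°·6.5/18 = 122.4167° = 2.136574 rad
cos θ = -0.536072, sin θ = 0.844172 (intermediates below are computed at full precision and shown rounded to 5 d.p.)
v1: (-0.5,-1) → rotate → (1.11221,0.11399) → ×s → (1.01582,0.10411) → (1.02,0.10)
v2: (4.5,-3.5) → rotate → (0.54228,5.67503) → ×s → (0.49528,5.18319) → (0.50,5.18)
v3: (2,4) → rotate → (-4.44883,-0.45595) → ×s → (-4.06327,-0.41643) → (-4.06,-0.42)

Cross-section at z=6.5: (1.02,0.10) (0.50,5.18) (-4.06,-0.42)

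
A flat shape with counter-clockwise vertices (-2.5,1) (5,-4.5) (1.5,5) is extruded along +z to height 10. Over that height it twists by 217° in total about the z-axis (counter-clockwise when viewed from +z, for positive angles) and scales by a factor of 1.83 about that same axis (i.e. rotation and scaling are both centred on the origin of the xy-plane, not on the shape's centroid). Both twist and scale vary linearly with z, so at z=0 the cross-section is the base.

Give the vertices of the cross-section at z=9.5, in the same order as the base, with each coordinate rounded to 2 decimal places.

t = z/height = 9.5/10 = 0.95
s = 1 + (scale-1)·z/height = 1 + (1.83-1)·9.5/10 = 1.788500
θ = twist·z/height = 217°·9.5/10 = 206.1500° = 3.597996 rad
cos θ = -0.897643, sin θ = -0.440723 (intermediates below are computed at full precision and shown rounded to 5 d.p.)
v1: (-2.5,1) → rotate → (2.68483,0.20416) → ×s → (4.80182,0.36515) → (4.80,0.37)
v2: (5,-4.5) → rotate → (-6.47147,1.83578) → ×s → (-11.57422,3.28330) → (-11.57,3.28)
v3: (1.5,5) → rotate → (0.85715,-5.14930) → ×s → (1.53301,-9.20952) → (1.53,-9.21)

Cross-section at z=9.5: (4.80,0.37) (-11.57,3.28) (1.53,-9.21)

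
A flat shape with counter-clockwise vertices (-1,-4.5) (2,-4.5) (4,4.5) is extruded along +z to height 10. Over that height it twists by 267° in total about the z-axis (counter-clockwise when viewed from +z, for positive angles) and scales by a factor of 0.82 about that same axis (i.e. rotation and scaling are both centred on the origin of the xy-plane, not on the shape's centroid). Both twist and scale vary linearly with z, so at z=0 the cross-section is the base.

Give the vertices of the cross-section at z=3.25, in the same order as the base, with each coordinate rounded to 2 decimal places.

Cross-section at z=3.25: (4.18,-1.18) (4.34,1.64) (-4.02,4.00)

t = z/height = 3.25/10 = 0.325
s = 1 + (scale-1)·z/height = 1 + (0.82-1)·3.25/10 = 0.941500
θ = twist·z/height = 267°·3.25/10 = 86.7750° = 1.514509 rad
cos θ = 0.056257, sin θ = 0.998416 (intermediates below are computed at full precision and shown rounded to 5 d.p.)
v1: (-1,-4.5) → rotate → (4.43662,-1.25157) → ×s → (4.17707,-1.17836) → (4.18,-1.18)
v2: (2,-4.5) → rotate → (4.60539,1.74368) → ×s → (4.33597,1.64167) → (4.34,1.64)
v3: (4,4.5) → rotate → (-4.26784,4.24682) → ×s → (-4.01818,3.99838) → (-4.02,4.00)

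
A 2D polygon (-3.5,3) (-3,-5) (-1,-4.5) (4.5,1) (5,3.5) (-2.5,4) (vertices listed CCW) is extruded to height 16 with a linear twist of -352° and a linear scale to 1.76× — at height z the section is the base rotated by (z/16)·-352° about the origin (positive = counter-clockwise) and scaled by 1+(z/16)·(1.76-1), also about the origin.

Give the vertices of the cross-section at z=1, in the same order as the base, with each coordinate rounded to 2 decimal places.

Cross-section at z=1: (-2.22,4.29) (-4.88,-3.68) (-2.74,-3.98) (4.76,-0.79) (6.23,1.44) (-0.86,4.87)

t = z/height = 1/16 = 0.0625
s = 1 + (scale-1)·z/height = 1 + (1.76-1)·1/16 = 1.047500
θ = twist·z/height = -352°·1/16 = -22.0000° = -0.383972 rad
cos θ = 0.927184, sin θ = -0.374607 (intermediates below are computed at full precision and shown rounded to 5 d.p.)
v1: (-3.5,3) → rotate → (-2.12132,4.09267) → ×s → (-2.22209,4.28708) → (-2.22,4.29)
v2: (-3,-5) → rotate → (-4.65458,-3.51210) → ×s → (-4.87568,-3.67892) → (-4.88,-3.68)
v3: (-1,-4.5) → rotate → (-2.61291,-3.79772) → ×s → (-2.73703,-3.97811) → (-2.74,-3.98)
v4: (4.5,1) → rotate → (4.54693,-0.75855) → ×s → (4.76291,-0.79458) → (4.76,-0.79)
v5: (5,3.5) → rotate → (5.94704,1.37211) → ×s → (6.22953,1.43729) → (6.23,1.44)
v6: (-2.5,4) → rotate → (-0.81953,4.64525) → ×s → (-0.85846,4.86590) → (-0.86,4.87)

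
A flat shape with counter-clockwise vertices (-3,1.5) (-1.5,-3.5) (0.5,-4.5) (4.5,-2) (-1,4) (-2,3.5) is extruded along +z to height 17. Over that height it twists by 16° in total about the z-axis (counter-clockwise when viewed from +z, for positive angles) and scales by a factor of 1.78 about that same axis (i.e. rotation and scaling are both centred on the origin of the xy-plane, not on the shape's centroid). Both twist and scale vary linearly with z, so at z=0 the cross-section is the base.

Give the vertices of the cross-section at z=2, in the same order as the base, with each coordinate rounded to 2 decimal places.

Cross-section at z=2: (-3.33,1.53) (-1.51,-3.87) (0.71,-4.89) (4.98,-2.02) (-1.23,4.33) (-2.31,3.75)

t = z/height = 2/17 = 0.117647
s = 1 + (scale-1)·z/height = 1 + (1.78-1)·2/17 = 1.091765
θ = twist·z/height = 16°·2/17 = 1.8824° = 0.032853 rad
cos θ = 0.999460, sin θ = 0.032847 (intermediates below are computed at full precision and shown rounded to 5 d.p.)
v1: (-3,1.5) → rotate → (-3.04765,1.40065) → ×s → (-3.32732,1.52918) → (-3.33,1.53)
v2: (-1.5,-3.5) → rotate → (-1.38422,-3.54738) → ×s → (-1.51125,-3.87291) → (-1.51,-3.87)
v3: (0.5,-4.5) → rotate → (0.64754,-4.48115) → ×s → (0.70696,-4.89236) → (0.71,-4.89)
v4: (4.5,-2) → rotate → (4.56327,-1.85111) → ×s → (4.98201,-2.02097) → (4.98,-2.02)
v5: (-1,4) → rotate → (-1.13085,3.96499) → ×s → (-1.23462,4.32884) → (-1.23,4.33)
v6: (-2,3.5) → rotate → (-2.11389,3.43242) → ×s → (-2.30787,3.74739) → (-2.31,3.75)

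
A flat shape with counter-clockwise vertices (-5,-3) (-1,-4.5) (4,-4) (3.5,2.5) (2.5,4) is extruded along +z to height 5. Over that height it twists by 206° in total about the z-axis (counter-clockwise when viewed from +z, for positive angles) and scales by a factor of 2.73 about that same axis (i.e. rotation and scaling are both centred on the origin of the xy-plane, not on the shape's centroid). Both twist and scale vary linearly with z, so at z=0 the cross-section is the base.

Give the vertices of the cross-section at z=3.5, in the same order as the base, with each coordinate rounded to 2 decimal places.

t = z/height = 3.5/5 = 0.7
s = 1 + (scale-1)·z/height = 1 + (2.73-1)·3.5/5 = 2.211000
θ = twist·z/height = 206°·3.5/5 = 144.2000° = 2.516765 rad
cos θ = -0.811064, sin θ = 0.584958 (intermediates below are computed at full precision and shown rounded to 5 d.p.)
v1: (-5,-3) → rotate → (5.81019,-0.49160) → ×s → (12.84633,-1.08692) → (12.85,-1.09)
v2: (-1,-4.5) → rotate → (3.44337,3.06483) → ×s → (7.61330,6.77634) → (7.61,6.78)
v3: (4,-4) → rotate → (-0.90442,5.58409) → ×s → (-1.99968,12.34641) → (-2.00,12.35)
v4: (3.5,2.5) → rotate → (-4.30112,0.01969) → ×s → (-9.50977,0.04354) → (-9.51,0.04)
v5: (2.5,4) → rotate → (-4.36749,-1.78186) → ×s → (-9.65652,-3.93969) → (-9.66,-3.94)

Cross-section at z=3.5: (12.85,-1.09) (7.61,6.78) (-2.00,12.35) (-9.51,0.04) (-9.66,-3.94)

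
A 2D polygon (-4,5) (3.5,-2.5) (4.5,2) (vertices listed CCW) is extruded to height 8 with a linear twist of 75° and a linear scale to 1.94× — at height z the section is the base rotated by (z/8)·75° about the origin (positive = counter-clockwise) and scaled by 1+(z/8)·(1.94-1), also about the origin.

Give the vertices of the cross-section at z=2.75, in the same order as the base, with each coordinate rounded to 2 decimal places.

t = z/height = 2.75/8 = 0.34375
s = 1 + (scale-1)·z/height = 1 + (1.94-1)·2.75/8 = 1.323125
θ = twist·z/height = 75°·2.75/8 = 25.7813° = 0.449968 rad
cos θ = 0.900461, sin θ = 0.434936 (intermediates below are computed at full precision and shown rounded to 5 d.p.)
v1: (-4,5) → rotate → (-5.77653,2.76256) → ×s → (-7.64307,3.65521) → (-7.64,3.66)
v2: (3.5,-2.5) → rotate → (4.23896,-0.72888) → ×s → (5.60867,-0.96439) → (5.61,-0.96)
v3: (4.5,2) → rotate → (3.18220,3.75814) → ×s → (4.21045,4.97248) → (4.21,4.97)

Cross-section at z=2.75: (-7.64,3.66) (5.61,-0.96) (4.21,4.97)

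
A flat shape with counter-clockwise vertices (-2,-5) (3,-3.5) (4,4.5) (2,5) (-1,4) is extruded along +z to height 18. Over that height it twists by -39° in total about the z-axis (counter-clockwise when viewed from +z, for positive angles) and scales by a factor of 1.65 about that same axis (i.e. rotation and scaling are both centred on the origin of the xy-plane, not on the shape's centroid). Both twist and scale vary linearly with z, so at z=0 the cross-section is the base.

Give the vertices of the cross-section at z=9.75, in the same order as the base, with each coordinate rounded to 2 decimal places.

t = z/height = 9.75/18 = 0.541667
s = 1 + (scale-1)·z/height = 1 + (1.65-1)·9.75/18 = 1.352083
θ = twist·z/height = -39°·9.75/18 = -21.1250° = -0.368701 rad
cos θ = 0.932796, sin θ = -0.360404 (intermediates below are computed at full precision and shown rounded to 5 d.p.)
v1: (-2,-5) → rotate → (-3.66761,-3.94317) → ×s → (-4.95892,-5.33150) → (-4.96,-5.33)
v2: (3,-3.5) → rotate → (1.53698,-4.34600) → ×s → (2.07812,-5.87615) → (2.08,-5.88)
v3: (4,4.5) → rotate → (5.35300,2.75597) → ×s → (7.23771,3.72630) → (7.24,3.73)
v4: (2,5) → rotate → (3.66761,3.94317) → ×s → (4.95892,5.33150) → (4.96,5.33)
v5: (-1,4) → rotate → (0.50882,4.09159) → ×s → (0.68797,5.53217) → (0.69,5.53)

Cross-section at z=9.75: (-4.96,-5.33) (2.08,-5.88) (7.24,3.73) (4.96,5.33) (0.69,5.53)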